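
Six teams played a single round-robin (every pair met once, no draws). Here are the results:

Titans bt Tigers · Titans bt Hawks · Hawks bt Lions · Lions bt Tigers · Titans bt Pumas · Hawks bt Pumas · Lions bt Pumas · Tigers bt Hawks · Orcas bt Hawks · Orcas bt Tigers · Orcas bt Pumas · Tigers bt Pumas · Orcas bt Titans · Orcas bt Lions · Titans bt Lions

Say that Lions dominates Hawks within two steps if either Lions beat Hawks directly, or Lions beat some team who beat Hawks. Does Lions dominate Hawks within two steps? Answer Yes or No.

Lions did not beat Hawks directly.
Lions beat Tigers, Pumas. Of those, Tigers beat Hawks.

Yes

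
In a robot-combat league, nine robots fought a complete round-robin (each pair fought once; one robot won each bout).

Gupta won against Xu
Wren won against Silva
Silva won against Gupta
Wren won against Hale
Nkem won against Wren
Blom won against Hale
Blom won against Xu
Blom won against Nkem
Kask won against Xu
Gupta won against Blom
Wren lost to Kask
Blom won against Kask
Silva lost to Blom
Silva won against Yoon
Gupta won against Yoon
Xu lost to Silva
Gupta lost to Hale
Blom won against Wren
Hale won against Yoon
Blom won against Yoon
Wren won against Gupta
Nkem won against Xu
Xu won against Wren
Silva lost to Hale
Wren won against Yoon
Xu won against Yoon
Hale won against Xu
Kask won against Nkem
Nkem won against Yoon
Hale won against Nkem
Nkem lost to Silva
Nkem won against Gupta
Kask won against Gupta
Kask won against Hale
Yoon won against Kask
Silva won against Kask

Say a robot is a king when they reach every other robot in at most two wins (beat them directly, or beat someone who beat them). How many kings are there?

Wren reaches everyone (king).
Silva reaches everyone (king).
Hale reaches everyone (king).
Yoon cannot reach Silva, Blom in two steps.
Blom reaches everyone (king).
Xu cannot reach Blom, Nkem in two steps.
Gupta reaches everyone (king).
Nkem reaches everyone (king).
Kask reaches everyone (king).
Kings: Wren, Silva, Hale, Blom, Gupta, Nkem, Kask — 7.

7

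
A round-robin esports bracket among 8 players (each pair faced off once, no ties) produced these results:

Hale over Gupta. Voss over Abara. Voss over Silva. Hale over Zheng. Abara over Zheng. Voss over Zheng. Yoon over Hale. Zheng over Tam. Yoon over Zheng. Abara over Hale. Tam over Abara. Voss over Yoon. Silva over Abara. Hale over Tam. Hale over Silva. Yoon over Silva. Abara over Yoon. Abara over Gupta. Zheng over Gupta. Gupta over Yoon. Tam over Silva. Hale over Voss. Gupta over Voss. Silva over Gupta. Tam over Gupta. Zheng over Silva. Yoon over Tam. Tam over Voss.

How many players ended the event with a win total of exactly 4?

4

Win totals: Gupta 2, Zheng 3, Hale 5, Voss 4, Abara 4, Yoon 4, Silva 2, Tam 4.
Exactly 4: Voss, Abara, Yoon, Tam — 4 players.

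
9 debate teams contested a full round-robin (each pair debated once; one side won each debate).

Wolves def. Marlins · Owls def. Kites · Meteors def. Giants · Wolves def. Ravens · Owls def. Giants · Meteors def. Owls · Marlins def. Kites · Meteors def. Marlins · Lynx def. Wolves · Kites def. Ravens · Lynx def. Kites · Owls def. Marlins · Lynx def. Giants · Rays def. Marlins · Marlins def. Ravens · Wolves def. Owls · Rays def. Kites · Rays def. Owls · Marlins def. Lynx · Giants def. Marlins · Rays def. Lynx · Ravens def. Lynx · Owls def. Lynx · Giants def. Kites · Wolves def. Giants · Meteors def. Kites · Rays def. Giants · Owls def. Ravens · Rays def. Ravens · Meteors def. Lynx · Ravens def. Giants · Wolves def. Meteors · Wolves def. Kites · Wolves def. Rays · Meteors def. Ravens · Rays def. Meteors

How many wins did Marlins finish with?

Marlins' results: beat Lynx, Ravens, Kites; lost to Giants, Wolves, Rays, Meteors, Owls.
That is 3 wins.

3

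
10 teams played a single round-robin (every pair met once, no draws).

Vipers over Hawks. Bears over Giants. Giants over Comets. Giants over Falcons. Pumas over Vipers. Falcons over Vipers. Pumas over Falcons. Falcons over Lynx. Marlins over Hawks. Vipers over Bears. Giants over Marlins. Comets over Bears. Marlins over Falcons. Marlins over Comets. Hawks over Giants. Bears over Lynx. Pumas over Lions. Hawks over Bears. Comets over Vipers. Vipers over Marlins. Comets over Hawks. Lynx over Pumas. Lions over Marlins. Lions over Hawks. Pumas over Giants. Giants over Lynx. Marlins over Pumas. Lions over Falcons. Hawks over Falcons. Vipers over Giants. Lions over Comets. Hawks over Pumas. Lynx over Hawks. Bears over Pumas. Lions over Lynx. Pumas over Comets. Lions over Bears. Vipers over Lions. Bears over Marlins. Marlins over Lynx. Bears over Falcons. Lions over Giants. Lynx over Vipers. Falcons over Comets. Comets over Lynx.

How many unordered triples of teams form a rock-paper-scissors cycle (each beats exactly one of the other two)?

35

Win totals: Falcons 3, Comets 4, Bears 5, Lynx 3, Marlins 5, Pumas 5, Lions 7, Vipers 5, Giants 4, Hawks 4.
A team with w wins dominates both others in C(w,2) triples; summing gives 3 + 6 + 10 + 3 + 10 + 10 + 21 + 10 + 6 + 6 = 85 transitive triples.
Total triples C(10,3) = 120, so cyclic triples = 120 − 85 = 35.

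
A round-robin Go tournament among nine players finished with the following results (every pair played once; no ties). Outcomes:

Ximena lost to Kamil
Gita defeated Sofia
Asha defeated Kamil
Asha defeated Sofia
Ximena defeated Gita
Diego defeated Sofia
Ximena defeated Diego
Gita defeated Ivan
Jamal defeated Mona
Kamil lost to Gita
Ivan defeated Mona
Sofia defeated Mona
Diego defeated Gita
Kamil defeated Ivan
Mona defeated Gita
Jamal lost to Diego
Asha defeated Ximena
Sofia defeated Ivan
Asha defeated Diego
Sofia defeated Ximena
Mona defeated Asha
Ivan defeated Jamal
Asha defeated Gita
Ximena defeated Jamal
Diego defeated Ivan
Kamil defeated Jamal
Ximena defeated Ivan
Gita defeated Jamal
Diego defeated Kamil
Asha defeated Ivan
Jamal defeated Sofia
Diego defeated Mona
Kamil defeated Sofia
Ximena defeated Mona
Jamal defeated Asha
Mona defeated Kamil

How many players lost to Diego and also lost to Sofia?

Diego beat: Sofia, Gita, Jamal, Kamil, Mona, Ivan.
Sofia beat: Ximena, Mona, Ivan.
Both beat: Mona, Ivan — 2.

2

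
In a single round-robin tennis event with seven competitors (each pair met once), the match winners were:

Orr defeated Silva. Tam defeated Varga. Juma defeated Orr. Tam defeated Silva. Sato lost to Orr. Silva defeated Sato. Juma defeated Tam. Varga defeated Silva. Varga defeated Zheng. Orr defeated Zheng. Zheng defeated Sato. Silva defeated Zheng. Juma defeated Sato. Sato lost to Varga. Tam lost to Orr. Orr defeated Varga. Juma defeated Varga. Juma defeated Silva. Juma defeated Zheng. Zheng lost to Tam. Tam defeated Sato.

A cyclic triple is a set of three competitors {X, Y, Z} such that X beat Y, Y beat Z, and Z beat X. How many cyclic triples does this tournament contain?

0

Win totals: Zheng 1, Varga 3, Tam 4, Juma 6, Orr 5, Silva 2, Sato 0.
A competitor with w wins dominates both others in C(w,2) triples; summing gives 0 + 3 + 6 + 15 + 10 + 1 + 0 = 35 transitive triples.
Total triples C(7,3) = 35, so cyclic triples = 35 − 35 = 0.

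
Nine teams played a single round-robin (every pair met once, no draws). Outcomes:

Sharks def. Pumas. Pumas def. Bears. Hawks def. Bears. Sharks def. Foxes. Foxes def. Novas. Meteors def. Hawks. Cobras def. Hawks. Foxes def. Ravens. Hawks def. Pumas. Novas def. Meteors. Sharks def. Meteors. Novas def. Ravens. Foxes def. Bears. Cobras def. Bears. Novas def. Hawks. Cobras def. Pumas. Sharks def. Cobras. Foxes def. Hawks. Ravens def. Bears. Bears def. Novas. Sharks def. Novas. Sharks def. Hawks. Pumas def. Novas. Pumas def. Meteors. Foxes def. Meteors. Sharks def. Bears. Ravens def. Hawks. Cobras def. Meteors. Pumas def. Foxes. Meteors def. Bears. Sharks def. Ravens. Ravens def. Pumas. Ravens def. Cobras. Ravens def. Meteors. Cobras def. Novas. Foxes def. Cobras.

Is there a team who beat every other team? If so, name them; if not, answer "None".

Sharks has 8 wins out of 8 opponents — a perfect record.

Sharks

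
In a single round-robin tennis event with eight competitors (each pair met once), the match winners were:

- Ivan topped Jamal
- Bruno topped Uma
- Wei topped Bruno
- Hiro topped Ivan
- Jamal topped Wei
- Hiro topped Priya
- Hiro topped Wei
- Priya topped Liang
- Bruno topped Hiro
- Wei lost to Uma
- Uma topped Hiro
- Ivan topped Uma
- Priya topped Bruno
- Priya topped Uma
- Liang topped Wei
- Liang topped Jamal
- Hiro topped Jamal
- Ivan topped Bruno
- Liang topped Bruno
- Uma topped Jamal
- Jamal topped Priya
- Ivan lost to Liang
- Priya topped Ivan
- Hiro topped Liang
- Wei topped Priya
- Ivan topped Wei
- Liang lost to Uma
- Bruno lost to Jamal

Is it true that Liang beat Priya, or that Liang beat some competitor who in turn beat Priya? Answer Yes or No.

Liang did not beat Priya directly.
Liang beat Jamal, Ivan, Wei, Bruno. Of those, Jamal beat Priya.

Yes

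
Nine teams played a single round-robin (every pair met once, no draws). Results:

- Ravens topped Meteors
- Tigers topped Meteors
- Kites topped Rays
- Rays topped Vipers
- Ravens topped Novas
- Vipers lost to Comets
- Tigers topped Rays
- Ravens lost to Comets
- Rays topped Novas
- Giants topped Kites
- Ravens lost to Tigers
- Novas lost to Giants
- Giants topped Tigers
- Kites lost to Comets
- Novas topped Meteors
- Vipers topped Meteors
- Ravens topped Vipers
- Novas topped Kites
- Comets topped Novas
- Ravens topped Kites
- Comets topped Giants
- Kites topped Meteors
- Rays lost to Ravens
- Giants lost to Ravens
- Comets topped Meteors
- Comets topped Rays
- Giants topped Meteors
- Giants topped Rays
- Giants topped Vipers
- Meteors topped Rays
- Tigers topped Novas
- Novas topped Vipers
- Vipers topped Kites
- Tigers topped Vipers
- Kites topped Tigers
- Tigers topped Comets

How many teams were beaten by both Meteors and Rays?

0

Meteors beat: Rays.
Rays beat: Novas, Vipers.
No one was beaten by both.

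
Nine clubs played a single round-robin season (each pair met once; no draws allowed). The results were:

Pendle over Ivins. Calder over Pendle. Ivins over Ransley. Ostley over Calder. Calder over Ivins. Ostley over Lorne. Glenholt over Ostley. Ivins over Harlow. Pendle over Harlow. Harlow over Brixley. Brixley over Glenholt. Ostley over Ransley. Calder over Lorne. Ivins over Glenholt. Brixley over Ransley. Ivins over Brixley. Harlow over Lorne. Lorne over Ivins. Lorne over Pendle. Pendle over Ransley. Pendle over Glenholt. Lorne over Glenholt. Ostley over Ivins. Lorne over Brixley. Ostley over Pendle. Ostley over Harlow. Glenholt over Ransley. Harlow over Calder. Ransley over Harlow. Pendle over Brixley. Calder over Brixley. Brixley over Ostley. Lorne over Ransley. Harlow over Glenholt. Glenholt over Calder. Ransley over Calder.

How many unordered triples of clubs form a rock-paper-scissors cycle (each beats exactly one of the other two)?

24

Win totals: Ivins 4, Calder 4, Ostley 6, Pendle 5, Glenholt 3, Harlow 4, Lorne 5, Brixley 3, Ransley 2.
A club with w wins dominates both others in C(w,2) triples; summing gives 6 + 6 + 15 + 10 + 3 + 6 + 10 + 3 + 1 = 60 transitive triples.
Total triples C(9,3) = 84, so cyclic triples = 84 − 60 = 24.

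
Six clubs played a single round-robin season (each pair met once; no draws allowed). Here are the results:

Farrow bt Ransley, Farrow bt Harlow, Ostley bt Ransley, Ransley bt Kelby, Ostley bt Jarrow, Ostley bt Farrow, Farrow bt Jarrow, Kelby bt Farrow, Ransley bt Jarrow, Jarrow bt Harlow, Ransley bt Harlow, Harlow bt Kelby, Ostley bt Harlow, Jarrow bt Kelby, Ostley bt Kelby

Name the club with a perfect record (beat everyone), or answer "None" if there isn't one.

Ostley

Ostley has 5 wins out of 5 opponents — a perfect record.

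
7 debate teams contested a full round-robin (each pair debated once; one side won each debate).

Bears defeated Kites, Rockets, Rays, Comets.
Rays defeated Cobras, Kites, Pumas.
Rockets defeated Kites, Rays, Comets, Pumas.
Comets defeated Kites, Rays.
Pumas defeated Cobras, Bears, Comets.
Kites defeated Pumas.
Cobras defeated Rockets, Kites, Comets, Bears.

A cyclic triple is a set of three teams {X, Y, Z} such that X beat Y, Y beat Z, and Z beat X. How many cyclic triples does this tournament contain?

Win totals: Cobras 4, Comets 2, Kites 1, Pumas 3, Bears 4, Rockets 4, Rays 3.
A team with w wins dominates both others in C(w,2) triples; summing gives 6 + 1 + 0 + 3 + 6 + 6 + 3 = 25 transitive triples.
Total triples C(7,3) = 35, so cyclic triples = 35 − 25 = 10.

10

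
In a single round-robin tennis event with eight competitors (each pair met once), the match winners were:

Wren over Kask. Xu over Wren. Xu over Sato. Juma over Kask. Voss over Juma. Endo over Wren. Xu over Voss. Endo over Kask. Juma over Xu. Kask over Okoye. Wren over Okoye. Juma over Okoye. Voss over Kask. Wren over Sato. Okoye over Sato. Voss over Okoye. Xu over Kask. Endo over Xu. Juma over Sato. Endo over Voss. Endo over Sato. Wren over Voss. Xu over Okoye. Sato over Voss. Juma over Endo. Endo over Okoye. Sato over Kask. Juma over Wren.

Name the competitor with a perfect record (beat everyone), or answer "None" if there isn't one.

Highest win total is Juma with 6 (out of 7 possible).
Juma lost to Voss, so no competitor went undefeated.

None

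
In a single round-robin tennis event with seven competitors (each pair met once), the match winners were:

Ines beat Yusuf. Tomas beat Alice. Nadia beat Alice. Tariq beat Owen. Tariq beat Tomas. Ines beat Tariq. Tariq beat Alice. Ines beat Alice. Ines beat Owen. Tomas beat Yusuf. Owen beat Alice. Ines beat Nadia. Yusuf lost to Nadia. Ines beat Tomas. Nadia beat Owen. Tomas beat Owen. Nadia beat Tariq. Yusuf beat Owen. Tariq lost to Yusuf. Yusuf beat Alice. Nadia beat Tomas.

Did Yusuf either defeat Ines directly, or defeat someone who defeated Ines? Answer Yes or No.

No

Yusuf did not beat Ines directly.
Yusuf beat Owen, Tariq, Alice, but each of them lost to Ines. No two-step path.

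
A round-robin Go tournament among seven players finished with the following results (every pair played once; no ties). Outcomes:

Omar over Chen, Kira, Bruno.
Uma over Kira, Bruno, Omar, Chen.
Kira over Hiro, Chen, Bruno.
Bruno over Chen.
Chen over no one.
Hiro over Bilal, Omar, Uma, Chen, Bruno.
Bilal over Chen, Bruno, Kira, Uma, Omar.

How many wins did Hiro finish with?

5

Hiro's results: beat Chen, Bilal, Uma, Bruno, Omar; lost to Kira.
That is 5 wins.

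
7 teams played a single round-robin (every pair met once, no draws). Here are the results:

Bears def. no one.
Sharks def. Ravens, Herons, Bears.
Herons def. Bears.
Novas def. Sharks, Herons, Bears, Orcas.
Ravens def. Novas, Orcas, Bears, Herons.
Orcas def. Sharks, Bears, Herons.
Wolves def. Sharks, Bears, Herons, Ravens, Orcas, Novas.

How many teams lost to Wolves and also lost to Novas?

Wolves beat: Bears, Ravens, Sharks, Orcas, Herons, Novas.
Novas beat: Bears, Sharks, Orcas, Herons.
Both beat: Bears, Sharks, Orcas, Herons — 4.

4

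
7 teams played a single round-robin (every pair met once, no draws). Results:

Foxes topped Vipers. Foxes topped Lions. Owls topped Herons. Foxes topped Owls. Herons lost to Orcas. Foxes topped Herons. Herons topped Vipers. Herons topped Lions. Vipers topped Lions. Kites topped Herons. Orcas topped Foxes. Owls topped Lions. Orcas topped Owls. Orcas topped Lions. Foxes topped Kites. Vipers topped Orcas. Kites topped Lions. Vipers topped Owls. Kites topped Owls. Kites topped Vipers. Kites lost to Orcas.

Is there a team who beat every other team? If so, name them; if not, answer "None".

None

Highest win total is Orcas with 5 (out of 6 possible).
Orcas lost to Vipers, so no team went undefeated.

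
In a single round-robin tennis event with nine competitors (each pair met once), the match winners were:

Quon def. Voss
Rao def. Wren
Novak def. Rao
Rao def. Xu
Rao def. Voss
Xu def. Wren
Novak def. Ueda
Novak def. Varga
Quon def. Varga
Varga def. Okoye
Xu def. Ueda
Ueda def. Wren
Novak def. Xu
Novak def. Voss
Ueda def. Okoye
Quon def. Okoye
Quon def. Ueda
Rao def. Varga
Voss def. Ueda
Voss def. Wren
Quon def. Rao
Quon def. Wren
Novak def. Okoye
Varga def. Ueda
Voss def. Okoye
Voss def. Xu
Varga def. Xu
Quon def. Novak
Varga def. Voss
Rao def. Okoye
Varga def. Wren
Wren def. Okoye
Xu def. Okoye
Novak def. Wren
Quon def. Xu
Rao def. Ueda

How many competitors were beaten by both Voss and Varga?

4

Voss beat: Okoye, Xu, Wren, Ueda.
Varga beat: Okoye, Xu, Wren, Ueda, Voss.
Both beat: Okoye, Xu, Wren, Ueda — 4.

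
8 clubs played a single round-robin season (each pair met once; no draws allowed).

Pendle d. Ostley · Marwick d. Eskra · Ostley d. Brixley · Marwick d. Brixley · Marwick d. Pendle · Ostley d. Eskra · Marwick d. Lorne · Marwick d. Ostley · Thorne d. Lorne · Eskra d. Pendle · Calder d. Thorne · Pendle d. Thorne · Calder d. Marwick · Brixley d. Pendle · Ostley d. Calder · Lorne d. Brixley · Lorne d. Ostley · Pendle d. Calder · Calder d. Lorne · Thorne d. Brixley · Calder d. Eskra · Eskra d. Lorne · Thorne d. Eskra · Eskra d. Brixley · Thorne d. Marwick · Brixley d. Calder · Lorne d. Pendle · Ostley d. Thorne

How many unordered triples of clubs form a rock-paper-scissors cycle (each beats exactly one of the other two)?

18

Win totals: Thorne 4, Ostley 4, Calder 4, Marwick 5, Lorne 3, Brixley 2, Pendle 3, Eskra 3.
A club with w wins dominates both others in C(w,2) triples; summing gives 6 + 6 + 6 + 10 + 3 + 1 + 3 + 3 = 38 transitive triples.
Total triples C(8,3) = 56, so cyclic triples = 56 − 38 = 18.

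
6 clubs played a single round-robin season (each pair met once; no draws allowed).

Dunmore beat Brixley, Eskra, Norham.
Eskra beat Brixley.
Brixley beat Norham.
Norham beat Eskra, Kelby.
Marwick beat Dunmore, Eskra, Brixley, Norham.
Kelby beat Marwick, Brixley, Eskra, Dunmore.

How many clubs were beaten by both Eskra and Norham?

Eskra beat: Brixley.
Norham beat: Eskra, Kelby.
No one was beaten by both.

0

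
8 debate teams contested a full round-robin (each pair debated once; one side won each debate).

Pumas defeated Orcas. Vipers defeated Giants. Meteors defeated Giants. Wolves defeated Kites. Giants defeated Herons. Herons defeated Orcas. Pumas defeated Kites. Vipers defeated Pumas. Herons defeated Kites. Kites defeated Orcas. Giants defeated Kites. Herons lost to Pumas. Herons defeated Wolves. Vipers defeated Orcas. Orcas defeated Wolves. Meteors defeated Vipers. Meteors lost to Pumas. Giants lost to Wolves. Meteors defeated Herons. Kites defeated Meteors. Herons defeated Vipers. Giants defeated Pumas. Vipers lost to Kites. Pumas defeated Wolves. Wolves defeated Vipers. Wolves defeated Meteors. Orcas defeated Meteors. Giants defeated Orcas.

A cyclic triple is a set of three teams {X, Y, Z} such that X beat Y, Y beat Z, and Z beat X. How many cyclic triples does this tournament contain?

18

Win totals: Kites 3, Vipers 3, Giants 4, Pumas 5, Herons 4, Orcas 2, Wolves 4, Meteors 3.
A team with w wins dominates both others in C(w,2) triples; summing gives 3 + 3 + 6 + 10 + 6 + 1 + 6 + 3 = 38 transitive triples.
Total triples C(8,3) = 56, so cyclic triples = 56 − 38 = 18.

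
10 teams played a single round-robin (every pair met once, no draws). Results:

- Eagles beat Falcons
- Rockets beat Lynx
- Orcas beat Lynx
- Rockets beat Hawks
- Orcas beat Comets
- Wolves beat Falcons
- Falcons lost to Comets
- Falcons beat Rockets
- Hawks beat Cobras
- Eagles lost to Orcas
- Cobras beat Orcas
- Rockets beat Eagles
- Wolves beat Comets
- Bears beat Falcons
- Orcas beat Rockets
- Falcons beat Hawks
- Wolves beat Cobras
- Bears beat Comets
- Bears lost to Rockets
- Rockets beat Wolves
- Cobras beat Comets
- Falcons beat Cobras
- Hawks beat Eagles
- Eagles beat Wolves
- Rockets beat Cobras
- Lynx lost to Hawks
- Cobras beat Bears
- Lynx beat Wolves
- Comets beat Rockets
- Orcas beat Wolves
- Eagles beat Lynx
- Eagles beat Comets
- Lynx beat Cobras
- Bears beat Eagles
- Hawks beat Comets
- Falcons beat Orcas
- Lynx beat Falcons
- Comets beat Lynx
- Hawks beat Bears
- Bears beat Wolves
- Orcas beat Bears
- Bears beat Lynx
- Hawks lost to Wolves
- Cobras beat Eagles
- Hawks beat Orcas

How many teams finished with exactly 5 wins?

1

Win totals: Orcas 6, Bears 5, Falcons 4, Eagles 4, Rockets 6, Wolves 4, Cobras 4, Lynx 3, Comets 3, Hawks 6.
Exactly 5: Bears — 1 team.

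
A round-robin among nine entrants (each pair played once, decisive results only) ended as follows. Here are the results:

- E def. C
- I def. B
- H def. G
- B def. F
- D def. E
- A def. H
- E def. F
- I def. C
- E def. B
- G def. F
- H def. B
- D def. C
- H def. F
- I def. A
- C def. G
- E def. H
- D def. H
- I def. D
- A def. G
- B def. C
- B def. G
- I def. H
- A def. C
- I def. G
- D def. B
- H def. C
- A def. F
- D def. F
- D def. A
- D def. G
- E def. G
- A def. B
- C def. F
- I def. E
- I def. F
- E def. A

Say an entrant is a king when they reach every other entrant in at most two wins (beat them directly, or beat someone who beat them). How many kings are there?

A cannot reach D, E, I in two steps.
B cannot reach A, D, E, H, I in two steps.
C cannot reach A, B, D, E, H, I in two steps.
D cannot reach I in two steps.
E cannot reach D, I in two steps.
F cannot reach A, B, C, D, E, G, H, I in two steps.
G cannot reach A, B, C, D, E, H, I in two steps.
H cannot reach A, D, E, I in two steps.
I reaches everyone (king).
Kings: I — 1.

1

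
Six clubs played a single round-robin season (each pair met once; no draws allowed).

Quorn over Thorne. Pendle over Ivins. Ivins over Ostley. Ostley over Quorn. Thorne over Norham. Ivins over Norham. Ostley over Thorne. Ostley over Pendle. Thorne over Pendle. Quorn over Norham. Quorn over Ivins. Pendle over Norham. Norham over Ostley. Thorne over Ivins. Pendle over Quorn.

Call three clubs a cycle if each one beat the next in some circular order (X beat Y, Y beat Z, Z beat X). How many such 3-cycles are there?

7

Of the C(6,3) = 20 triples, the cyclic ones are: {Norham, Thorne, Ostley}; {Norham, Ostley, Pendle}; {Norham, Ostley, Quorn}; {Thorne, Ostley, Ivins}; {Thorne, Pendle, Quorn}; {Ostley, Pendle, Ivins}; {Ostley, Ivins, Quorn}.
That is 7.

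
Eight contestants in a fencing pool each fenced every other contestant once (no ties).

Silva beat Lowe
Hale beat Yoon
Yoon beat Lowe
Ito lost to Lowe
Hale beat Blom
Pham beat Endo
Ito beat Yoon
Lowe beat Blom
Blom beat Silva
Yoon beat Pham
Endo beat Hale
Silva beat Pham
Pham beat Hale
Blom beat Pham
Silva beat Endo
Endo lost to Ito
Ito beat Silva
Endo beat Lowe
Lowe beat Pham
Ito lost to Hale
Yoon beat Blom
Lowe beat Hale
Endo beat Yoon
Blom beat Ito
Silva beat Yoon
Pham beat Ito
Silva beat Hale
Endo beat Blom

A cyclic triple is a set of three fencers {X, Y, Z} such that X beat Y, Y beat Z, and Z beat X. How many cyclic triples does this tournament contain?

19

Win totals: Silva 5, Ito 3, Pham 3, Endo 4, Yoon 3, Hale 3, Blom 3, Lowe 4.
A fencer with w wins dominates both others in C(w,2) triples; summing gives 10 + 3 + 3 + 6 + 3 + 3 + 3 + 6 = 37 transitive triples.
Total triples C(8,3) = 56, so cyclic triples = 56 − 37 = 19.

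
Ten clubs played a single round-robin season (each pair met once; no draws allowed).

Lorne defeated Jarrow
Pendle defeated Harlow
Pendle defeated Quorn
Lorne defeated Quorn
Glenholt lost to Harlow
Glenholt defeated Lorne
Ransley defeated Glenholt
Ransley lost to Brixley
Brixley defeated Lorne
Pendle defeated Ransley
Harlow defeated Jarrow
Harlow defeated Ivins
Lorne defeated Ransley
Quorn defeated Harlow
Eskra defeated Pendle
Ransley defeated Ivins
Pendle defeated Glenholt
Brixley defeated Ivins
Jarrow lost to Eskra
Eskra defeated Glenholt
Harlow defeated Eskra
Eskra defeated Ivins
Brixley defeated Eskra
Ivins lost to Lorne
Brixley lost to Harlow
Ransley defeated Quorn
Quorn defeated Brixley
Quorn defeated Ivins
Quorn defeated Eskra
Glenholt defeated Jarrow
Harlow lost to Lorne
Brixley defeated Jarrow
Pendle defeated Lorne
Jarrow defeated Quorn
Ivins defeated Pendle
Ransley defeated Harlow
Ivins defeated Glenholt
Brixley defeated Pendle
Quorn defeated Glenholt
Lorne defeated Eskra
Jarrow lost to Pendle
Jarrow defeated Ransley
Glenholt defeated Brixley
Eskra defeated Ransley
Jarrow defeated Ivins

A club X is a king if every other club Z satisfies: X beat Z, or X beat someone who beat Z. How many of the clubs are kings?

Pendle reaches everyone (king).
Ransley reaches everyone (king).
Harlow reaches everyone (king).
Eskra reaches everyone (king).
Jarrow cannot reach Lorne in two steps.
Brixley reaches everyone (king).
Ivins cannot reach Eskra in two steps.
Glenholt reaches everyone (king).
Lorne reaches everyone (king).
Quorn reaches everyone (king).
Kings: Pendle, Ransley, Harlow, Eskra, Brixley, Glenholt, Lorne, Quorn — 8.

8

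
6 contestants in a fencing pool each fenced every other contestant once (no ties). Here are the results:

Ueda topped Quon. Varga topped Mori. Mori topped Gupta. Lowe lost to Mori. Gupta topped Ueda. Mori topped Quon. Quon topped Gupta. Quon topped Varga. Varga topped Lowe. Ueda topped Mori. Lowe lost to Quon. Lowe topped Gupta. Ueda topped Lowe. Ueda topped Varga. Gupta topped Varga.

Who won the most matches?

Ueda

Win totals: Quon 3, Ueda 4, Gupta 2, Varga 2, Mori 3, Lowe 1.
Ueda leads with 4 wins (next highest: 3).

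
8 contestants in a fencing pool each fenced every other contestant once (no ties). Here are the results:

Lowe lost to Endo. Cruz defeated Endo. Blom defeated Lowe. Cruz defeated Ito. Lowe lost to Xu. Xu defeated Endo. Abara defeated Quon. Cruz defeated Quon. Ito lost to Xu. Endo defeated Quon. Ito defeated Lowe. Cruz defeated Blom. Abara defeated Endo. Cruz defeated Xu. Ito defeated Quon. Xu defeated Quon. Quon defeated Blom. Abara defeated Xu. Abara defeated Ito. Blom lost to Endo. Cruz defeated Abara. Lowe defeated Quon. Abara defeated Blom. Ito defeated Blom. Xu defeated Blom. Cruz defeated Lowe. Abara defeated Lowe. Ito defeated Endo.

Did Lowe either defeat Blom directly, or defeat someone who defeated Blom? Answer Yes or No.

Yes

Lowe did not beat Blom directly.
Lowe beat Quon. Of those, Quon beat Blom.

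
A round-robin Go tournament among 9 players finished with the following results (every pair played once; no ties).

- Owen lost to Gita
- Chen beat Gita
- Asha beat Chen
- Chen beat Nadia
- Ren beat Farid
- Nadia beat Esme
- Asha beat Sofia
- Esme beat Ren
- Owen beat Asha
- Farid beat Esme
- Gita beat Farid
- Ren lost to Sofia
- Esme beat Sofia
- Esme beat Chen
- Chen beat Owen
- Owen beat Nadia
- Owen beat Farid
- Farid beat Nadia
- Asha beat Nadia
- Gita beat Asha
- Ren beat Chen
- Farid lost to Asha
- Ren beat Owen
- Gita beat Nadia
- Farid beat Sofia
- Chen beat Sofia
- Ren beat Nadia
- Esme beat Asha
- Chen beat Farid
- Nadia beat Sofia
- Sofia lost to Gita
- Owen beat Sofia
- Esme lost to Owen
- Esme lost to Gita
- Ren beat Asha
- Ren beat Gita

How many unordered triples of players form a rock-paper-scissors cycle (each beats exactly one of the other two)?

18

Win totals: Esme 4, Ren 6, Chen 5, Owen 5, Gita 6, Asha 4, Farid 3, Sofia 1, Nadia 2.
A player with w wins dominates both others in C(w,2) triples; summing gives 6 + 15 + 10 + 10 + 15 + 6 + 3 + 0 + 1 = 66 transitive triples.
Total triples C(9,3) = 84, so cyclic triples = 84 − 66 = 18.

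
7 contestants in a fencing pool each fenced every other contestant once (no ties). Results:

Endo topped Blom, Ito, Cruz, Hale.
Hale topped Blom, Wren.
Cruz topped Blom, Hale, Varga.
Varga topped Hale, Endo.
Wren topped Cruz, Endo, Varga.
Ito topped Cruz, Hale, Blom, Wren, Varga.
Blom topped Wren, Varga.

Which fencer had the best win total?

Win totals: Cruz 3, Blom 2, Ito 5, Varga 2, Wren 3, Endo 4, Hale 2.
Ito leads with 5 wins (next highest: 4).

Ito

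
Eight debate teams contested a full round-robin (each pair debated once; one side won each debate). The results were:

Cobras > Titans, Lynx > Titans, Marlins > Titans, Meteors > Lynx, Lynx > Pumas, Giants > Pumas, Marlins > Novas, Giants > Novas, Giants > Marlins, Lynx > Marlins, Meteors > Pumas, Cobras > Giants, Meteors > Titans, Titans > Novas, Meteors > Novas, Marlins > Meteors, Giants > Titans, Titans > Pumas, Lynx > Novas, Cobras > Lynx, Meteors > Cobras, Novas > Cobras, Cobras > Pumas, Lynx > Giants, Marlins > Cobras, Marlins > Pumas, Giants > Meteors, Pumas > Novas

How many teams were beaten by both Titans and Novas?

0

Titans beat: Novas, Pumas.
Novas beat: Cobras.
No one was beaten by both.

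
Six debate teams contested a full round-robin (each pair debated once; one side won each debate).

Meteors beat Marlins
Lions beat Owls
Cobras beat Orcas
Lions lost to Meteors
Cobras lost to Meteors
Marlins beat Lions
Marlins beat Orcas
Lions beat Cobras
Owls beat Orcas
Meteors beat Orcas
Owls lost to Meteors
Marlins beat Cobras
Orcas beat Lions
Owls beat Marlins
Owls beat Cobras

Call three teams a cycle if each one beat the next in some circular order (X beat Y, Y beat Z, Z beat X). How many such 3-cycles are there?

3

Of the C(6,3) = 20 triples, the cyclic ones are: {Owls, Marlins, Lions}; {Owls, Orcas, Lions}; {Orcas, Cobras, Lions}.
That is 3.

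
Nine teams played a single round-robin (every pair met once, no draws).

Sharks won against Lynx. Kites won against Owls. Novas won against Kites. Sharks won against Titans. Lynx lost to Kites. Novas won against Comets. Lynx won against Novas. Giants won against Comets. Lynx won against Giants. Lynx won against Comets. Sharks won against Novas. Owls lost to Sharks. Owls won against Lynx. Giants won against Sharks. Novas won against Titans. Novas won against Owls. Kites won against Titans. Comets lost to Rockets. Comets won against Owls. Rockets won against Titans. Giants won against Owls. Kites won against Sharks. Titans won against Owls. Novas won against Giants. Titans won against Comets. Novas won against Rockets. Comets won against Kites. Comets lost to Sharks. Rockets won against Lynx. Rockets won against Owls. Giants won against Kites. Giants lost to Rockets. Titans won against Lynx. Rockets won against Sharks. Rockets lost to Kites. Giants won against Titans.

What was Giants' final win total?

Giants' results: beat Kites, Sharks, Titans, Owls, Comets; lost to Rockets, Novas, Lynx.
That is 5 wins.

5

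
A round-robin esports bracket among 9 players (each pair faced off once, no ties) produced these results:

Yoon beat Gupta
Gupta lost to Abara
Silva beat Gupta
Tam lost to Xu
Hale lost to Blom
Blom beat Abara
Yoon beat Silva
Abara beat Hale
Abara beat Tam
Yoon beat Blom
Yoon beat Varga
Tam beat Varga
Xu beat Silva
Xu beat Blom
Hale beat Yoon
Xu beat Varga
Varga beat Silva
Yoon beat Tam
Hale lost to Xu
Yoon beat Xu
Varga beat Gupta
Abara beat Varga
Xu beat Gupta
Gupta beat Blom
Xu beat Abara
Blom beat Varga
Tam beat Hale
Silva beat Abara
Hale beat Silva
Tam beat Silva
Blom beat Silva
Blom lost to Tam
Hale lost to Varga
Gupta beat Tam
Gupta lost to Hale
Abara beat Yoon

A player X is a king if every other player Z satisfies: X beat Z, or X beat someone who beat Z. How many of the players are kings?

4

Varga cannot reach Xu in two steps.
Tam cannot reach Xu in two steps.
Gupta cannot reach Yoon, Xu in two steps.
Hale reaches everyone (king).
Abara reaches everyone (king).
Blom cannot reach Xu in two steps.
Silva cannot reach Xu in two steps.
Yoon reaches everyone (king).
Xu reaches everyone (king).
Kings: Hale, Abara, Yoon, Xu — 4.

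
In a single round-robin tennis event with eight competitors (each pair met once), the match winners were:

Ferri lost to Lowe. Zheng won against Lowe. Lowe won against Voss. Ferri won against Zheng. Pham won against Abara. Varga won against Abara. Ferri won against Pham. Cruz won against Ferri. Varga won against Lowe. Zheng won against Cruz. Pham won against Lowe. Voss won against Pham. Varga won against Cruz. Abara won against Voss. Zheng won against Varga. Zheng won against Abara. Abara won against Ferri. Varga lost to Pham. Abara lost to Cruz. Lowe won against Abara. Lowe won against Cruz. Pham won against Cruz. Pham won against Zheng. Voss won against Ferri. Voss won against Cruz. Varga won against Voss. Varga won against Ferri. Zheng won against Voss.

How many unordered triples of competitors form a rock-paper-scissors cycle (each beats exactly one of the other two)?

14

Win totals: Lowe 4, Voss 3, Abara 2, Varga 5, Pham 5, Ferri 2, Cruz 2, Zheng 5.
A competitor with w wins dominates both others in C(w,2) triples; summing gives 6 + 3 + 1 + 10 + 10 + 1 + 1 + 10 = 42 transitive triples.
Total triples C(8,3) = 56, so cyclic triples = 56 − 42 = 14.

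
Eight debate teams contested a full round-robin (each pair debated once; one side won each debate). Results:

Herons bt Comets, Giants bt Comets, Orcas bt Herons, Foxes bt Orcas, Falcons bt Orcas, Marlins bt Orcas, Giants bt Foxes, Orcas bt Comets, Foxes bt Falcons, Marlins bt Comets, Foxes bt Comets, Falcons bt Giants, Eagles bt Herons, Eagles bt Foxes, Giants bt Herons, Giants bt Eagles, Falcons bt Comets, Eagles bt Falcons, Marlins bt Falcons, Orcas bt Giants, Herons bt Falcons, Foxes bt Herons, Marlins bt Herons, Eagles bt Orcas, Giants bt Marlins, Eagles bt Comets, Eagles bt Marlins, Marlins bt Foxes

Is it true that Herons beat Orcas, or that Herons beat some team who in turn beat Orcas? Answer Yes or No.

Herons did not beat Orcas directly.
Herons beat Comets, Falcons. Of those, Falcons beat Orcas.

Yes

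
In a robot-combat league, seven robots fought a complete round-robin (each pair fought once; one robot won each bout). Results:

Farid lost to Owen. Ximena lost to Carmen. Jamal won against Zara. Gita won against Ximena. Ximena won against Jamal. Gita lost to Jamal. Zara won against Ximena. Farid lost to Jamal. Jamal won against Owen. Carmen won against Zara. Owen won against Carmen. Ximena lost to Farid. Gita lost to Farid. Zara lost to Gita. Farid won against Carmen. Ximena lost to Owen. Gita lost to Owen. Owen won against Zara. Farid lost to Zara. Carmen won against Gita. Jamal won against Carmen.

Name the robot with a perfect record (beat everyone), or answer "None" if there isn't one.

Highest win total is Owen with 5 (out of 6 possible).
Owen lost to Jamal, so no robot went undefeated.

None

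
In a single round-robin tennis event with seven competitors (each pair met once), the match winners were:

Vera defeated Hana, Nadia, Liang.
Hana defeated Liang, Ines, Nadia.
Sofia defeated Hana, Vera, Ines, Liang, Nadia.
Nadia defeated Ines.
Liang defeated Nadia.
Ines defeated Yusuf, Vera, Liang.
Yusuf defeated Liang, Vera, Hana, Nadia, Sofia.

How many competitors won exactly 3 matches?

Win totals: Sofia 5, Nadia 1, Liang 1, Yusuf 5, Ines 3, Vera 3, Hana 3.
Exactly 3: Ines, Vera, Hana — 3 competitors.

3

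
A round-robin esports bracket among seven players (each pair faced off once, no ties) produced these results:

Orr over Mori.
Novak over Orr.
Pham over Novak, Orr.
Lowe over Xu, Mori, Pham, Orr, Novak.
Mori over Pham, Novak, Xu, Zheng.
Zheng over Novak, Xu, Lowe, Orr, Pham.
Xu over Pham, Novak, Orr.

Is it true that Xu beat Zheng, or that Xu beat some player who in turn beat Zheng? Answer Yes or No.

No

Xu did not beat Zheng directly.
Xu beat Pham, Orr, Novak, but each of them lost to Zheng. No two-step path.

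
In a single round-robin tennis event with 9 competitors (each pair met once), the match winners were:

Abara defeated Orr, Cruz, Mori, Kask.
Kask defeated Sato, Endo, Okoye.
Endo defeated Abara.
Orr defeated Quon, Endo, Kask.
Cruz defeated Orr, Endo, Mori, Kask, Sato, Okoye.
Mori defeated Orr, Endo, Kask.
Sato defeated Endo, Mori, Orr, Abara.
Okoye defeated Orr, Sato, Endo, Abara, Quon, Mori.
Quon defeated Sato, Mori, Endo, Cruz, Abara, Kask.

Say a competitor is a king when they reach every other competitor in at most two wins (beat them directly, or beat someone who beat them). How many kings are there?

5

Mori cannot reach Cruz in two steps.
Sato cannot reach Okoye in two steps.
Quon reaches everyone (king).
Abara reaches everyone (king).
Kask cannot reach Cruz in two steps.
Okoye reaches everyone (king).
Endo cannot reach Sato, Quon, Okoye in two steps.
Orr reaches everyone (king).
Cruz reaches everyone (king).
Kings: Quon, Abara, Okoye, Orr, Cruz — 5.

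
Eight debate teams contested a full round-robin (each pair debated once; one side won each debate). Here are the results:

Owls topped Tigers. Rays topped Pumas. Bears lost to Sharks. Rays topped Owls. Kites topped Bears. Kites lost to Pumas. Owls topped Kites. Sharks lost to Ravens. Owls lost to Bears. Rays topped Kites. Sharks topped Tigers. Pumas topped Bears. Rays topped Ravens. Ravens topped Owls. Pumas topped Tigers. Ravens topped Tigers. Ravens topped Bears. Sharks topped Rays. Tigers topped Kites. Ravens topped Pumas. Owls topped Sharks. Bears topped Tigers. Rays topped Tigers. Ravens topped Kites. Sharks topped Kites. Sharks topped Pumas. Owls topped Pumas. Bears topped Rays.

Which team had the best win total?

Win totals: Ravens 6, Pumas 3, Bears 3, Tigers 1, Owls 4, Rays 5, Kites 1, Sharks 5.
Ravens leads with 6 wins (next highest: 5).

Ravens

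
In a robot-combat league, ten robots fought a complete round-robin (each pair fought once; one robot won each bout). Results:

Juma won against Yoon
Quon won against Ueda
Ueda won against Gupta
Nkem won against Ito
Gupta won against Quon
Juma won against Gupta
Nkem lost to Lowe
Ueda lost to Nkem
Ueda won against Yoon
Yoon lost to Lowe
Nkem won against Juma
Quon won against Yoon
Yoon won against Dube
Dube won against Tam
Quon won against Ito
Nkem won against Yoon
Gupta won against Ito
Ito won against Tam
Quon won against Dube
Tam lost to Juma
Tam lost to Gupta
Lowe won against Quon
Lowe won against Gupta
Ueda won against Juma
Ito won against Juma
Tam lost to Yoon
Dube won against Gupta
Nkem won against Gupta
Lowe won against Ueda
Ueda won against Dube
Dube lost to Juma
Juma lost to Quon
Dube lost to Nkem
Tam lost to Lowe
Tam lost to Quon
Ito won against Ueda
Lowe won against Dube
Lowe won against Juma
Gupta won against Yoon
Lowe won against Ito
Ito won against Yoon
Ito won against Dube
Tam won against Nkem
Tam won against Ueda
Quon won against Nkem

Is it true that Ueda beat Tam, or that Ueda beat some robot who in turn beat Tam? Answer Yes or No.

Yes

Ueda did not beat Tam directly.
Ueda beat Gupta, Yoon, Juma, Dube. Of those, Gupta beat Tam.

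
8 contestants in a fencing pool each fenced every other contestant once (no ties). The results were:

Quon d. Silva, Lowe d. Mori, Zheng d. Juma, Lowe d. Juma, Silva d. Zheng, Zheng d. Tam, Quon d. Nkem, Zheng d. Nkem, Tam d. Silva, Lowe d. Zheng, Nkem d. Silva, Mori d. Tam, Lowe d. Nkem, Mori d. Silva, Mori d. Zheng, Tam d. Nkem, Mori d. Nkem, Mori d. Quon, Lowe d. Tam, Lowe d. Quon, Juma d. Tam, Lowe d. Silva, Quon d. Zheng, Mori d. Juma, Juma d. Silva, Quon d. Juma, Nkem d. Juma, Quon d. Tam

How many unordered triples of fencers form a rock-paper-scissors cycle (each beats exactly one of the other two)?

Win totals: Silva 1, Quon 5, Nkem 2, Juma 2, Mori 6, Lowe 7, Zheng 3, Tam 2.
A fencer with w wins dominates both others in C(w,2) triples; summing gives 0 + 10 + 1 + 1 + 15 + 21 + 3 + 1 = 52 transitive triples.
Total triples C(8,3) = 56, so cyclic triples = 56 − 52 = 4.

4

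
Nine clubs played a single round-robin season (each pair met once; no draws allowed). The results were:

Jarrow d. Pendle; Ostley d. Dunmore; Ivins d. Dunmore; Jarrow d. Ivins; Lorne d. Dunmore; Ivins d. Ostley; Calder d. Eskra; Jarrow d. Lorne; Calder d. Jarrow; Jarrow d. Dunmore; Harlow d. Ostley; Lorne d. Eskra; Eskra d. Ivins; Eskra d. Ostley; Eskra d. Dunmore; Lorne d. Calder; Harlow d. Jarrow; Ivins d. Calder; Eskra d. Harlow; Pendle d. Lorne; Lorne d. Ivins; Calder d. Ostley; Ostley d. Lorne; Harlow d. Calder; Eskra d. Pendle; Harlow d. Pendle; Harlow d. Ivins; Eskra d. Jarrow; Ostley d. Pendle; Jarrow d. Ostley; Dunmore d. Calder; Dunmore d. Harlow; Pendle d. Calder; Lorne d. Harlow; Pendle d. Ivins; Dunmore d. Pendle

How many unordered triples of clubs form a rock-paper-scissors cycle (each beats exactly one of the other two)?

24

Win totals: Lorne 5, Dunmore 3, Harlow 5, Pendle 3, Calder 3, Eskra 6, Ostley 3, Ivins 3, Jarrow 5.
A club with w wins dominates both others in C(w,2) triples; summing gives 10 + 3 + 10 + 3 + 3 + 15 + 3 + 3 + 10 = 60 transitive triples.
Total triples C(9,3) = 84, so cyclic triples = 84 − 60 = 24.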